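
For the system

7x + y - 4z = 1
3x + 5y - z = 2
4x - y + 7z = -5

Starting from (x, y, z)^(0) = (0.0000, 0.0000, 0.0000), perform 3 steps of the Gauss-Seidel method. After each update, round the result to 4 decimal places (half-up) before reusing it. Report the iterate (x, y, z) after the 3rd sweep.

(-0.1846, 0.4186, -0.5490)

Iteration 1:
  x = (1 - (1)·0.0000 - (-4)·0.0000) / (7) = 0.1429
  y = (2 - (3)·0.1429 - (-1)·0.0000) / (5) = 0.3143
  z = (-5 - (4)·0.1429 - (-1)·0.3143) / (7) = -0.7510
Iteration 2:
  x = (1 - (1)·0.3143 - (-4)·-0.7510) / (7) = -0.3312
  y = (2 - (3)·-0.3312 - (-1)·-0.7510) / (5) = 0.4485
  z = (-5 - (4)·-0.3312 - (-1)·0.4485) / (7) = -0.4610
Iteration 3:
  x = (1 - (1)·0.4485 - (-4)·-0.4610) / (7) = -0.1846
  y = (2 - (3)·-0.1846 - (-1)·-0.4610) / (5) = 0.4186
  z = (-5 - (4)·-0.1846 - (-1)·0.4186) / (7) = -0.5490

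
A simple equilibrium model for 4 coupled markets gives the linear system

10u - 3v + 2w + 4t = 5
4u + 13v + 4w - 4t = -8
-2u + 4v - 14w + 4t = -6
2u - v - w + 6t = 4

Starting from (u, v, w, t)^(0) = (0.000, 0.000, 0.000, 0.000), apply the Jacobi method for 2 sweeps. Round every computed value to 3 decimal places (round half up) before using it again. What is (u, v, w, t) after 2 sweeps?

(-0.037, -0.696, 0.372, 0.469)

Iteration 1:
  u = (5 - (-3)·0.000 - (2)·0.000 - (4)·0.000) / (10) = 0.500
  v = (-8 - (4)·0.000 - (4)·0.000 - (-4)·0.000) / (13) = -0.615
  w = (-6 - (-2)·0.000 - (4)·0.000 - (4)·0.000) / (-14) = 0.429
  t = (4 - (2)·0.000 - (-1)·0.000 - (-1)·0.000) / (6) = 0.667
Iteration 2:
  u = (5 - (-3)·-0.615 - (2)·0.429 - (4)·0.667) / (10) = -0.037
  v = (-8 - (4)·0.500 - (4)·0.429 - (-4)·0.667) / (13) = -0.696
  w = (-6 - (-2)·0.500 - (4)·-0.615 - (4)·0.667) / (-14) = 0.372
  t = (4 - (2)·0.500 - (-1)·-0.615 - (-1)·0.429) / (6) = 0.469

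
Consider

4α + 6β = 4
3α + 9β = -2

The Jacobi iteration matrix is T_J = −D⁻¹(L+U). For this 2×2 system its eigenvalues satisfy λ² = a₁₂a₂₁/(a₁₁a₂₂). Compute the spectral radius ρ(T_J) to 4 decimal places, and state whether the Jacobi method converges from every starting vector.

0.7071

a₁₂a₂₁/(a₁₁a₂₂) = (6)·(3) / ((4)·(9)) = 0.500000
ρ = √|0.500000| = √0.500000 = 0.7071
ρ < 1, so Jacobi converges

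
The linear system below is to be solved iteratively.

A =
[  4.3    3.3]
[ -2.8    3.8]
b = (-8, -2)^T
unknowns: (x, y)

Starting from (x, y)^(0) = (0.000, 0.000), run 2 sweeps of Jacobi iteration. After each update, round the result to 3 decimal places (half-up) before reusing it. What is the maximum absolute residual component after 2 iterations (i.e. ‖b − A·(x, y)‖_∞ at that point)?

4.525

Iteration 1:
  x = (-8 - (3.3)·0.000) / (4.3) = -1.860
  y = (-2 - (-2.8)·0.000) / (3.8) = -0.526
Iteration 2:
  x = (-8 - (3.3)·-0.526) / (4.3) = -1.457
  y = (-2 - (-2.8)·-1.860) / (3.8) = -1.897
Residual b − A·x = (4.525, 1.129); ∞-norm = 4.525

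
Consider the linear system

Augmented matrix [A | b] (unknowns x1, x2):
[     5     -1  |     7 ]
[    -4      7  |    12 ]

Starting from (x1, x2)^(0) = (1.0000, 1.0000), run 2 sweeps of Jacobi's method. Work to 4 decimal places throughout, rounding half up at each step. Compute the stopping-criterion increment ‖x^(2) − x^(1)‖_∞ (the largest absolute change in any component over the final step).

0.3429

Iteration 1:
  x1 = (7 - (-1)·1.0000) / (5) = 1.6000
  x2 = (12 - (-4)·1.0000) / (7) = 2.2857
Iteration 2:
  x1 = (7 - (-1)·2.2857) / (5) = 1.8571
  x2 = (12 - (-4)·1.6000) / (7) = 2.6286
Change: (0.2571, 0.3429) → max |·| = 0.3429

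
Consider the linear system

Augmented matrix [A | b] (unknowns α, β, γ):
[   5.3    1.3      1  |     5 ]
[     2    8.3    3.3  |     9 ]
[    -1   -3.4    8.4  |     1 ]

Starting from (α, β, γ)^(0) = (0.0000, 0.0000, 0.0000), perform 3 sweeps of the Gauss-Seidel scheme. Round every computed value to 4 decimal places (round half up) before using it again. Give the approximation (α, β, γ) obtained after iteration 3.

Iteration 1:
  α = (5 - (1.3)·0.0000 - (1)·0.0000) / (5.3) = 0.9434
  β = (9 - (2)·0.9434 - (3.3)·0.0000) / (8.3) = 0.8570
  γ = (1 - (-1)·0.9434 - (-3.4)·0.8570) / (8.4) = 0.5782
Iteration 2:
  α = (5 - (1.3)·0.8570 - (1)·0.5782) / (5.3) = 0.6241
  β = (9 - (2)·0.6241 - (3.3)·0.5782) / (8.3) = 0.7041
  γ = (1 - (-1)·0.6241 - (-3.4)·0.7041) / (8.4) = 0.4783
Iteration 3:
  α = (5 - (1.3)·0.7041 - (1)·0.4783) / (5.3) = 0.6804
  β = (9 - (2)·0.6804 - (3.3)·0.4783) / (8.3) = 0.7302
  γ = (1 - (-1)·0.6804 - (-3.4)·0.7302) / (8.4) = 0.4956

(0.6804, 0.7302, 0.4956)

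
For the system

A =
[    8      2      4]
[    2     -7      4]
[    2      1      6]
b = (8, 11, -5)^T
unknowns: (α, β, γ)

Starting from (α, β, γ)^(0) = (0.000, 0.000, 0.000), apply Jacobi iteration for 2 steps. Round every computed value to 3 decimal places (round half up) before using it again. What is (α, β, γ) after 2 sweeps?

Iteration 1:
  α = (8 - (2)·0.000 - (4)·0.000) / (8) = 1.000
  β = (11 - (2)·0.000 - (4)·0.000) / (-7) = -1.571
  γ = (-5 - (2)·0.000 - (1)·0.000) / (6) = -0.833
Iteration 2:
  α = (8 - (2)·-1.571 - (4)·-0.833) / (8) = 1.809
  β = (11 - (2)·1.000 - (4)·-0.833) / (-7) = -1.762
  γ = (-5 - (2)·1.000 - (1)·-1.571) / (6) = -0.905

(1.809, -1.762, -0.905)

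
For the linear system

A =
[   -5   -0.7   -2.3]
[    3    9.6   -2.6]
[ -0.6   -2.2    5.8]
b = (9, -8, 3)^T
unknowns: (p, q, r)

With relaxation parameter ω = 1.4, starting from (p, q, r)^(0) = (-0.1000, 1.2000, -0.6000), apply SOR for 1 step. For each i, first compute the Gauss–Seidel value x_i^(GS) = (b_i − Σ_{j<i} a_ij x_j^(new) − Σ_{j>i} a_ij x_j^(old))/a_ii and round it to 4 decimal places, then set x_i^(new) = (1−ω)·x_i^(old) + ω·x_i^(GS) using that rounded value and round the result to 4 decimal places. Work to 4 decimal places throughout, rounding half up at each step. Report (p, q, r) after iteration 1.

(-2.3288, -0.8553, 0.1727)

Iteration 1:
  p: GS value = (9 - (-0.7)·1.2000 - (-2.3)·-0.6000) / (-5) = -1.6920;  p ← (1−ω)·-0.1000 + ω·-1.6920 = -2.3288
  q: GS value = (-8 - (3)·-2.3288 - (-2.6)·-0.6000) / (9.6) = -0.2681;  q ← (1−ω)·1.2000 + ω·-0.2681 = -0.8553
  r: GS value = (3 - (-0.6)·-2.3288 - (-2.2)·-0.8553) / (5.8) = -0.0481;  r ← (1−ω)·-0.6000 + ω·-0.0481 = 0.1727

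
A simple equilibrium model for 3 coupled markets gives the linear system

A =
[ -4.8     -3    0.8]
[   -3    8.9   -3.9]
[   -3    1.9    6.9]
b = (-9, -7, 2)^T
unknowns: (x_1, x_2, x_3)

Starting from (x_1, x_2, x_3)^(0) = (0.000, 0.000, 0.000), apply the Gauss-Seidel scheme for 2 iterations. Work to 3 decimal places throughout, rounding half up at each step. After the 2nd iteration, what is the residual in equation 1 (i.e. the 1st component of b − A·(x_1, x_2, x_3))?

Iteration 1:
  x_1 = (-9 - (-3)·0.000 - (0.8)·0.000) / (-4.8) = 1.875
  x_2 = (-7 - (-3)·1.875 - (-3.9)·0.000) / (8.9) = -0.154
  x_3 = (2 - (-3)·1.875 - (1.9)·-0.154) / (6.9) = 1.147
Iteration 2:
  x_1 = (-9 - (-3)·-0.154 - (0.8)·1.147) / (-4.8) = 2.162
  x_2 = (-7 - (-3)·2.162 - (-3.9)·1.147) / (8.9) = 0.445
  x_3 = (2 - (-3)·2.162 - (1.9)·0.445) / (6.9) = 1.107
Residual b − A·x = (1.827, -0.157, 0.002)

1.827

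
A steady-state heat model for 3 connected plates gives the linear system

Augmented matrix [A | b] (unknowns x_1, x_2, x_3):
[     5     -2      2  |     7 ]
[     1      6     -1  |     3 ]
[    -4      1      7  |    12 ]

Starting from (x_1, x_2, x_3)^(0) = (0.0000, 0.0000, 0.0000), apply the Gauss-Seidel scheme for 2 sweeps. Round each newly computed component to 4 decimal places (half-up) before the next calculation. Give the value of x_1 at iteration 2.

Iteration 1:
  x_1 = (7 - (-2)·0.0000 - (2)·0.0000) / (5) = 1.4000
  x_2 = (3 - (1)·1.4000 - (-1)·0.0000) / (6) = 0.2667
  x_3 = (12 - (-4)·1.4000 - (1)·0.2667) / (7) = 2.4762
Iteration 2:
  x_1 = (7 - (-2)·0.2667 - (2)·2.4762) / (5) = 0.5162
  x_2 = (3 - (1)·0.5162 - (-1)·2.4762) / (6) = 0.8267
  x_3 = (12 - (-4)·0.5162 - (1)·0.8267) / (7) = 1.8912

0.5162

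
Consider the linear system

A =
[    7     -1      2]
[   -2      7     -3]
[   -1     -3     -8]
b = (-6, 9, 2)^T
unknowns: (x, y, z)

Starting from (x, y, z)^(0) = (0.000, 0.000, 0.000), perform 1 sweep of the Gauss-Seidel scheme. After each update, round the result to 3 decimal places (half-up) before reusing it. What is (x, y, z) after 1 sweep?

Iteration 1:
  x = (-6 - (-1)·0.000 - (2)·0.000) / (7) = -0.857
  y = (9 - (-2)·-0.857 - (-3)·0.000) / (7) = 1.041
  z = (2 - (-1)·-0.857 - (-3)·1.041) / (-8) = -0.533

(-0.857, 1.041, -0.533)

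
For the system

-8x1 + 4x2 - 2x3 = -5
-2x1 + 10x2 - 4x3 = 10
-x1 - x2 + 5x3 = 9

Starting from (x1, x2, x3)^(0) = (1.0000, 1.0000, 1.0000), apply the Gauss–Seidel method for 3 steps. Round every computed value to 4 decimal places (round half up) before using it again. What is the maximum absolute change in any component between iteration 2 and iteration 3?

0.2308

Iteration 1:
  x1 = (-5 - (4)·1.0000 - (-2)·1.0000) / (-8) = 0.8750
  x2 = (10 - (-2)·0.8750 - (-4)·1.0000) / (10) = 1.5750
  x3 = (9 - (-1)·0.8750 - (-1)·1.5750) / (5) = 2.2900
Iteration 2:
  x1 = (-5 - (4)·1.5750 - (-2)·2.2900) / (-8) = 0.8400
  x2 = (10 - (-2)·0.8400 - (-4)·2.2900) / (10) = 2.0840
  x3 = (9 - (-1)·0.8400 - (-1)·2.0840) / (5) = 2.3848
Iteration 3:
  x1 = (-5 - (4)·2.0840 - (-2)·2.3848) / (-8) = 1.0708
  x2 = (10 - (-2)·1.0708 - (-4)·2.3848) / (10) = 2.1681
  x3 = (9 - (-1)·1.0708 - (-1)·2.1681) / (5) = 2.4478
Change: (0.2308, 0.0841, 0.0630) → max |·| = 0.2308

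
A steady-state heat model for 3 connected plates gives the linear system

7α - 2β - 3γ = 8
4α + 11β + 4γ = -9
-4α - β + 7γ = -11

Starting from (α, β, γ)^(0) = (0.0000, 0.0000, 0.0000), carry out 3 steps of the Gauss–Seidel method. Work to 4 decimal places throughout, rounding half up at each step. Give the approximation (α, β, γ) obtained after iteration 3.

Iteration 1:
  α = (8 - (-2)·0.0000 - (-3)·0.0000) / (7) = 1.1429
  β = (-9 - (4)·1.1429 - (4)·0.0000) / (11) = -1.2338
  γ = (-11 - (-4)·1.1429 - (-1)·-1.2338) / (7) = -1.0946
Iteration 2:
  α = (8 - (-2)·-1.2338 - (-3)·-1.0946) / (7) = 0.3212
  β = (-9 - (4)·0.3212 - (4)·-1.0946) / (11) = -0.5369
  γ = (-11 - (-4)·0.3212 - (-1)·-0.5369) / (7) = -1.4646
Iteration 3:
  α = (8 - (-2)·-0.5369 - (-3)·-1.4646) / (7) = 0.3618
  β = (-9 - (4)·0.3618 - (4)·-1.4646) / (11) = -0.4172
  γ = (-11 - (-4)·0.3618 - (-1)·-0.4172) / (7) = -1.4243

(0.3618, -0.4172, -1.4243)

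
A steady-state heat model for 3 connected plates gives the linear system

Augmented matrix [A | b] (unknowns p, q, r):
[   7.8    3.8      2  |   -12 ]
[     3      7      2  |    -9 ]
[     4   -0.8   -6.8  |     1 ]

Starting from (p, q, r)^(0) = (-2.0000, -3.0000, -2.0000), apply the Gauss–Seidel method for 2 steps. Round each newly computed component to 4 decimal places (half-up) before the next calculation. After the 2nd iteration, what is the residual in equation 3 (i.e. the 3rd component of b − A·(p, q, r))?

Iteration 1:
  p = (-12 - (3.8)·-3.0000 - (2)·-2.0000) / (7.8) = 0.4359
  q = (-9 - (3)·0.4359 - (2)·-2.0000) / (7) = -0.9011
  r = (1 - (4)·0.4359 - (-0.8)·-0.9011) / (-6.8) = 0.2154
Iteration 2:
  p = (-12 - (3.8)·-0.9011 - (2)·0.2154) / (7.8) = -1.1547
  q = (-9 - (3)·-1.1547 - (2)·0.2154) / (7) = -0.8524
  r = (1 - (4)·-1.1547 - (-0.8)·-0.8524) / (-6.8) = -0.7260
Residual b − A·x = (1.6978, 1.8829, 0.0001)

0.0001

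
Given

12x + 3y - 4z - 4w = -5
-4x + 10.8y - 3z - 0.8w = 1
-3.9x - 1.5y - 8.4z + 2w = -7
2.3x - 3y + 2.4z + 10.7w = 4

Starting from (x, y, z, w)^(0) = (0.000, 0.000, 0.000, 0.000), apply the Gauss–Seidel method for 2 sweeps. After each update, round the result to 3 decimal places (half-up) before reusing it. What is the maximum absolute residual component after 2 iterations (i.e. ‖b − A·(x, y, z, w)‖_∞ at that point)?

Iteration 1:
  x = (-5 - (3)·0.000 - (-4)·0.000 - (-4)·0.000) / (12) = -0.417
  y = (1 - (-4)·-0.417 - (-3)·0.000 - (-0.8)·0.000) / (10.8) = -0.062
  z = (-7 - (-3.9)·-0.417 - (-1.5)·-0.062 - (2)·0.000) / (-8.4) = 1.038
  w = (4 - (2.3)·-0.417 - (-3)·-0.062 - (2.4)·1.038) / (10.7) = 0.213
Iteration 2:
  x = (-5 - (3)·-0.062 - (-4)·1.038 - (-4)·0.213) / (12) = 0.016
  y = (1 - (-4)·0.016 - (-3)·1.038 - (-0.8)·0.213) / (10.8) = 0.403
  z = (-7 - (-3.9)·0.016 - (-1.5)·0.403 - (2)·0.213) / (-8.4) = 0.805
  w = (4 - (2.3)·0.016 - (-3)·0.403 - (2.4)·0.805) / (10.7) = 0.303
Residual b − A·x = (-1.969, -0.631, -0.177, -0.002); ∞-norm = 1.969

1.969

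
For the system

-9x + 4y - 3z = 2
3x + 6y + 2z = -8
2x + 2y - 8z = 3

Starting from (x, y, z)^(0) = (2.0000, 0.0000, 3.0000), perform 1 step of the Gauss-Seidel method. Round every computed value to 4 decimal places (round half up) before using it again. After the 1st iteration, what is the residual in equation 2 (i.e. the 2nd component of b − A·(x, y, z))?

8.2220

Iteration 1:
  x = (2 - (4)·0.0000 - (-3)·3.0000) / (-9) = -1.2222
  y = (-8 - (3)·-1.2222 - (2)·3.0000) / (6) = -1.7222
  z = (3 - (2)·-1.2222 - (2)·-1.7222) / (-8) = -1.1111
Residual b − A·x = (-5.4443, 8.2220, 0.0000)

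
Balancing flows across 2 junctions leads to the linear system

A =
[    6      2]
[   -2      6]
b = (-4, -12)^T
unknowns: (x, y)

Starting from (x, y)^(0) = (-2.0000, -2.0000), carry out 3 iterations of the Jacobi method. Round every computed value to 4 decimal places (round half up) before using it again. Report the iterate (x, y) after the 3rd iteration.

(0.0000, -1.9259)

Iteration 1:
  x = (-4 - (2)·-2.0000) / (6) = 0.0000
  y = (-12 - (-2)·-2.0000) / (6) = -2.6667
Iteration 2:
  x = (-4 - (2)·-2.6667) / (6) = 0.2222
  y = (-12 - (-2)·0.0000) / (6) = -2.0000
Iteration 3:
  x = (-4 - (2)·-2.0000) / (6) = 0.0000
  y = (-12 - (-2)·0.2222) / (6) = -1.9259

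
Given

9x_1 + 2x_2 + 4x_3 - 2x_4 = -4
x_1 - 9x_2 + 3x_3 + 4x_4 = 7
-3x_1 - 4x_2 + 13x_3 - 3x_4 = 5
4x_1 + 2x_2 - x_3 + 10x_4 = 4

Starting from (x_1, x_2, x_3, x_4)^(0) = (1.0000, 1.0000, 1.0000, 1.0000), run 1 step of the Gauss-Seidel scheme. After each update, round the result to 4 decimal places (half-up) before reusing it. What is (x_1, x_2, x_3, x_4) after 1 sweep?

(-0.8889, -0.0988, 0.3799, 0.8133)

Iteration 1:
  x_1 = (-4 - (2)·1.0000 - (4)·1.0000 - (-2)·1.0000) / (9) = -0.8889
  x_2 = (7 - (1)·-0.8889 - (3)·1.0000 - (4)·1.0000) / (-9) = -0.0988
  x_3 = (5 - (-3)·-0.8889 - (-4)·-0.0988 - (-3)·1.0000) / (13) = 0.3799
  x_4 = (4 - (4)·-0.8889 - (2)·-0.0988 - (-1)·0.3799) / (10) = 0.8133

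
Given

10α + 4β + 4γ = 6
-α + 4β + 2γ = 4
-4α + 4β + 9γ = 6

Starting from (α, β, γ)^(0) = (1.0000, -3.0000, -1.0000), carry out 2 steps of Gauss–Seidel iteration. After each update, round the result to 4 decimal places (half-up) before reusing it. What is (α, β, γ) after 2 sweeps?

Iteration 1:
  α = (6 - (4)·-3.0000 - (4)·-1.0000) / (10) = 2.2000
  β = (4 - (-1)·2.2000 - (2)·-1.0000) / (4) = 2.0500
  γ = (6 - (-4)·2.2000 - (4)·2.0500) / (9) = 0.7333
Iteration 2:
  α = (6 - (4)·2.0500 - (4)·0.7333) / (10) = -0.5133
  β = (4 - (-1)·-0.5133 - (2)·0.7333) / (4) = 0.5050
  γ = (6 - (-4)·-0.5133 - (4)·0.5050) / (9) = 0.2141

(-0.5133, 0.5050, 0.2141)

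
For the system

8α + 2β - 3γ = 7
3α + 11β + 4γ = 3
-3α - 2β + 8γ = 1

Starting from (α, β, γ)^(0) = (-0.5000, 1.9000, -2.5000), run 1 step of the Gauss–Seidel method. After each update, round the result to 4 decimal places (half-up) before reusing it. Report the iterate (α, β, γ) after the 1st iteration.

(-0.5375, 1.3284, 0.2555)

Iteration 1:
  α = (7 - (2)·1.9000 - (-3)·-2.5000) / (8) = -0.5375
  β = (3 - (3)·-0.5375 - (4)·-2.5000) / (11) = 1.3284
  γ = (1 - (-3)·-0.5375 - (-2)·1.3284) / (8) = 0.2555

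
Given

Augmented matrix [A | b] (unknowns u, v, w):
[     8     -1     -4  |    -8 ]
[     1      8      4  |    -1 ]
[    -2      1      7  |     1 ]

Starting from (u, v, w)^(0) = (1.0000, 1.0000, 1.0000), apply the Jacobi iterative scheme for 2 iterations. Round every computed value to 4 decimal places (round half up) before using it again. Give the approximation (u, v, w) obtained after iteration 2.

Iteration 1:
  u = (-8 - (-1)·1.0000 - (-4)·1.0000) / (8) = -0.3750
  v = (-1 - (1)·1.0000 - (4)·1.0000) / (8) = -0.7500
  w = (1 - (-2)·1.0000 - (1)·1.0000) / (7) = 0.2857
Iteration 2:
  u = (-8 - (-1)·-0.7500 - (-4)·0.2857) / (8) = -0.9509
  v = (-1 - (1)·-0.3750 - (4)·0.2857) / (8) = -0.2210
  w = (1 - (-2)·-0.3750 - (1)·-0.7500) / (7) = 0.1429

(-0.9509, -0.2210, 0.1429)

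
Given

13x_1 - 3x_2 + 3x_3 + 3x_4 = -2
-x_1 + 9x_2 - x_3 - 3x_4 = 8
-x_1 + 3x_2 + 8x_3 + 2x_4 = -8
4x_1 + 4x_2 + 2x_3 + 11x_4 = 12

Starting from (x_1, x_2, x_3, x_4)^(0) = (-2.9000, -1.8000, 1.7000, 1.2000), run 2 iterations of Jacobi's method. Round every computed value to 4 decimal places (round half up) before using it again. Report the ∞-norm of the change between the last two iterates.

1.2234

Iteration 1:
  x_1 = (-2 - (-3)·-1.8000 - (3)·1.7000 - (3)·1.2000) / (13) = -1.2385
  x_2 = (8 - (-1)·-2.9000 - (-1)·1.7000 - (-3)·1.2000) / (9) = 1.1556
  x_3 = (-8 - (-1)·-2.9000 - (3)·-1.8000 - (2)·1.2000) / (8) = -0.9875
  x_4 = (12 - (4)·-2.9000 - (4)·-1.8000 - (2)·1.7000) / (11) = 2.4909
Iteration 2:
  x_1 = (-2 - (-3)·1.1556 - (3)·-0.9875 - (3)·2.4909) / (13) = -0.2341
  x_2 = (8 - (-1)·-1.2385 - (-1)·-0.9875 - (-3)·2.4909) / (9) = 1.4719
  x_3 = (-8 - (-1)·-1.2385 - (3)·1.1556 - (2)·2.4909) / (8) = -2.2109
  x_4 = (12 - (4)·-1.2385 - (4)·1.1556 - (2)·-0.9875) / (11) = 1.3006
Change: (1.0044, 0.3163, -1.2234, -1.1903) → max |·| = 1.2234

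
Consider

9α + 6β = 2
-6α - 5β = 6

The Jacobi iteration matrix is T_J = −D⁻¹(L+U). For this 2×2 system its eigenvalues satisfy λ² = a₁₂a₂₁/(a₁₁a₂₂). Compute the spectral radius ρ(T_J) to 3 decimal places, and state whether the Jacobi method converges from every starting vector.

a₁₂a₂₁/(a₁₁a₂₂) = (6)·(-6) / ((9)·(-5)) = 0.800000
ρ = √|0.800000| = √0.800000 = 0.894
ρ < 1, so Jacobi converges

0.894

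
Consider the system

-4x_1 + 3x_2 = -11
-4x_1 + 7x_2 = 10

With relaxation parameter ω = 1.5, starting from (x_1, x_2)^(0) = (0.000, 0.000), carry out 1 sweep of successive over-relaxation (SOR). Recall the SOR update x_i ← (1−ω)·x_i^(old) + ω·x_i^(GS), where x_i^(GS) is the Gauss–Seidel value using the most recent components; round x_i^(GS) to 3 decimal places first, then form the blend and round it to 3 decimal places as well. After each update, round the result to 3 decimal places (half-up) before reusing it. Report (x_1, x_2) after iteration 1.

Iteration 1:
  x_1: GS value = (-11 - (3)·0.000) / (-4) = 2.750;  x_1 ← (1−ω)·0.000 + ω·2.750 = 4.125
  x_2: GS value = (10 - (-4)·4.125) / (7) = 3.786;  x_2 ← (1−ω)·0.000 + ω·3.786 = 5.679

(4.125, 5.679)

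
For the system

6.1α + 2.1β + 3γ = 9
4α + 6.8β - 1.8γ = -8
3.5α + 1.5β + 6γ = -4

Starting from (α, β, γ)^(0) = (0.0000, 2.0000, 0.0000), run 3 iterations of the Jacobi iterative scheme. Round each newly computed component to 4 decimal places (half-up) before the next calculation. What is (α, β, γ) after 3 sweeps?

Iteration 1:
  α = (9 - (2.1)·2.0000 - (3)·0.0000) / (6.1) = 0.7869
  β = (-8 - (4)·0.0000 - (-1.8)·0.0000) / (6.8) = -1.1765
  γ = (-4 - (3.5)·0.0000 - (1.5)·2.0000) / (6) = -1.1667
Iteration 2:
  α = (9 - (2.1)·-1.1765 - (3)·-1.1667) / (6.1) = 2.4542
  β = (-8 - (4)·0.7869 - (-1.8)·-1.1667) / (6.8) = -1.9482
  γ = (-4 - (3.5)·0.7869 - (1.5)·-1.1765) / (6) = -0.8316
Iteration 3:
  α = (9 - (2.1)·-1.9482 - (3)·-0.8316) / (6.1) = 2.5551
  β = (-8 - (4)·2.4542 - (-1.8)·-0.8316) / (6.8) = -2.8402
  γ = (-4 - (3.5)·2.4542 - (1.5)·-1.9482) / (6) = -1.6112

(2.5551, -2.8402, -1.6112)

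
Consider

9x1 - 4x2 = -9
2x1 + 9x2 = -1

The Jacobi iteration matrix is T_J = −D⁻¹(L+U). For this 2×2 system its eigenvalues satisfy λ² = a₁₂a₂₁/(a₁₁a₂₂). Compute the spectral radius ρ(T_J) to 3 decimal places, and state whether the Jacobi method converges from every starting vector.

0.314

a₁₂a₂₁/(a₁₁a₂₂) = (-4)·(2) / ((9)·(9)) = -0.098765
ρ = √|-0.098765| = √0.098765 = 0.314
ρ < 1, so Jacobi converges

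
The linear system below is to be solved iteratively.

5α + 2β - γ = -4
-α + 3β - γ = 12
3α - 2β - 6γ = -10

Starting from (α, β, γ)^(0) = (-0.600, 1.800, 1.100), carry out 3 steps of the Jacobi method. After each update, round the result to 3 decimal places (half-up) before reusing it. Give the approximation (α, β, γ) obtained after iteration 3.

(-2.403, 3.105, -0.764)

Iteration 1:
  α = (-4 - (2)·1.800 - (-1)·1.100) / (5) = -1.300
  β = (12 - (-1)·-0.600 - (-1)·1.100) / (3) = 4.167
  γ = (-10 - (3)·-0.600 - (-2)·1.800) / (-6) = 0.767
Iteration 2:
  α = (-4 - (2)·4.167 - (-1)·0.767) / (5) = -2.313
  β = (12 - (-1)·-1.300 - (-1)·0.767) / (3) = 3.822
  γ = (-10 - (3)·-1.300 - (-2)·4.167) / (-6) = -0.372
Iteration 3:
  α = (-4 - (2)·3.822 - (-1)·-0.372) / (5) = -2.403
  β = (12 - (-1)·-2.313 - (-1)·-0.372) / (3) = 3.105
  γ = (-10 - (3)·-2.313 - (-2)·3.822) / (-6) = -0.764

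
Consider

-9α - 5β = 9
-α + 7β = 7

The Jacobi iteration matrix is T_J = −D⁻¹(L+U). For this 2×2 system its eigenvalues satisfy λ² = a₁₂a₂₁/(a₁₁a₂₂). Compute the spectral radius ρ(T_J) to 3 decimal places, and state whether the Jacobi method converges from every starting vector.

0.282

a₁₂a₂₁/(a₁₁a₂₂) = (-5)·(-1) / ((-9)·(7)) = -0.079365
ρ = √|-0.079365| = √0.079365 = 0.282
ρ < 1, so Jacobi converges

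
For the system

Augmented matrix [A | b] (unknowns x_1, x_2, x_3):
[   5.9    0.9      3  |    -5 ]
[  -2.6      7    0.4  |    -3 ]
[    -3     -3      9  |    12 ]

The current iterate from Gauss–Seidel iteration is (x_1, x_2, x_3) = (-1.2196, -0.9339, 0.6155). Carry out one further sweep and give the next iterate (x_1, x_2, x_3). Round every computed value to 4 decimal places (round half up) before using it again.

One sweep:
  x_1 = (-5 - (0.9)·-0.9339 - (3)·0.6155) / (5.9) = -1.0180
  x_2 = (-3 - (-2.6)·-1.0180 - (0.4)·0.6155) / (7) = -0.8419
  x_3 = (12 - (-3)·-1.0180 - (-3)·-0.8419) / (9) = 0.7134

(-1.0180, -0.8419, 0.7134)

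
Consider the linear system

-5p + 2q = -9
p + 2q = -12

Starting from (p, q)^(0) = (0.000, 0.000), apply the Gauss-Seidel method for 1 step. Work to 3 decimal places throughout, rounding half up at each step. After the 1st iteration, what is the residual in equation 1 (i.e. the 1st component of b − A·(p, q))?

Iteration 1:
  p = (-9 - (2)·0.000) / (-5) = 1.800
  q = (-12 - (1)·1.800) / (2) = -6.900
Residual b − A·x = (13.800, 0.000)

13.800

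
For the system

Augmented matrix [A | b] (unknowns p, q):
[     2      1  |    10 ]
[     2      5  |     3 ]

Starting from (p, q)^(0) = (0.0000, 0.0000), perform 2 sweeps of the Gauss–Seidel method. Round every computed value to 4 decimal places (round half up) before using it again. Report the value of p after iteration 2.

5.7000

Iteration 1:
  p = (10 - (1)·0.0000) / (2) = 5.0000
  q = (3 - (2)·5.0000) / (5) = -1.4000
Iteration 2:
  p = (10 - (1)·-1.4000) / (2) = 5.7000
  q = (3 - (2)·5.7000) / (5) = -1.6800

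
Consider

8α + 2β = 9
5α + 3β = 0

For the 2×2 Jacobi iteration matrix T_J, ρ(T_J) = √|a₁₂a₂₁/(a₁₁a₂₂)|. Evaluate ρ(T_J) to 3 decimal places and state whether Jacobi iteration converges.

0.645

a₁₂a₂₁/(a₁₁a₂₂) = (2)·(5) / ((8)·(3)) = 0.416667
ρ = √|0.416667| = √0.416667 = 0.645
ρ < 1, so Jacobi converges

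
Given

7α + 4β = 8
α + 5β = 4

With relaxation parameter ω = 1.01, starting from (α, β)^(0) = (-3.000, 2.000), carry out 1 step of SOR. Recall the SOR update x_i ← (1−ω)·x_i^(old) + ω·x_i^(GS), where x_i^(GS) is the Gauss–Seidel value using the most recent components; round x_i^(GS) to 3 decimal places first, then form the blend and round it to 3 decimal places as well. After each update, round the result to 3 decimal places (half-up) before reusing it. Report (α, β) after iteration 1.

(0.030, 0.782)

Iteration 1:
  α: GS value = (8 - (4)·2.000) / (7) = 0.000;  α ← (1−ω)·-3.000 + ω·0.000 = 0.030
  β: GS value = (4 - (1)·0.030) / (5) = 0.794;  β ← (1−ω)·2.000 + ω·0.794 = 0.782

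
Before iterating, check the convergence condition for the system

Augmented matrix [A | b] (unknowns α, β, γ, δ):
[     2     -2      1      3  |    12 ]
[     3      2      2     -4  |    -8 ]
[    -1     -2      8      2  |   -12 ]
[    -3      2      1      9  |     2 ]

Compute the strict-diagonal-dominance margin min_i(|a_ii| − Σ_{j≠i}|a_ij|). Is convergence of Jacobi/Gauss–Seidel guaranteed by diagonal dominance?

-7

row 1: |2| − (2+1+3) = -4
row 2: |2| − (3+2+4) = -7
row 3: |8| − (1+2+2) = 3
row 4: |9| − (3+2+1) = 3
minimum over rows = -7 → not strictly diagonally dominant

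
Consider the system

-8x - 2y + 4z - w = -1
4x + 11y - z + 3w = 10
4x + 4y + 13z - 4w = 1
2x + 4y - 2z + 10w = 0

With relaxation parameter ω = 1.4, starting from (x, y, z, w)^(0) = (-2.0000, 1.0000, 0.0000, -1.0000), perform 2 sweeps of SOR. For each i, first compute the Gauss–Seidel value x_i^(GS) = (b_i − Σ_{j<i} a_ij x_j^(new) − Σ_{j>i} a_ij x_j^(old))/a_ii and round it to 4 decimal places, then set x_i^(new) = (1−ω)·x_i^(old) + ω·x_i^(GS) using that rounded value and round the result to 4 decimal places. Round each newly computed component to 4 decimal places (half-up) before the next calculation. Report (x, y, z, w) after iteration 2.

(-1.0616, 1.5672, 0.0499, -0.3314)

Iteration 1:
  x: GS value = (-1 - (-2)·1.0000 - (4)·0.0000 - (-1)·-1.0000) / (-8) = 0.0000;  x ← (1−ω)·-2.0000 + ω·0.0000 = 0.8000
  y: GS value = (10 - (4)·0.8000 - (-1)·0.0000 - (3)·-1.0000) / (11) = 0.8909;  y ← (1−ω)·1.0000 + ω·0.8909 = 0.8473
  z: GS value = (1 - (4)·0.8000 - (4)·0.8473 - (-4)·-1.0000) / (13) = -0.7376;  z ← (1−ω)·0.0000 + ω·-0.7376 = -1.0326
  w: GS value = (0 - (2)·0.8000 - (4)·0.8473 - (-2)·-1.0326) / (10) = -0.7054;  w ← (1−ω)·-1.0000 + ω·-0.7054 = -0.5876
Iteration 2:
  x: GS value = (-1 - (-2)·0.8473 - (4)·-1.0326 - (-1)·-0.5876) / (-8) = -0.5297;  x ← (1−ω)·0.8000 + ω·-0.5297 = -1.0616
  y: GS value = (10 - (4)·-1.0616 - (-1)·-1.0326 - (3)·-0.5876) / (11) = 1.3615;  y ← (1−ω)·0.8473 + ω·1.3615 = 1.5672
  z: GS value = (1 - (4)·-1.0616 - (4)·1.5672 - (-4)·-0.5876) / (13) = -0.2594;  z ← (1−ω)·-1.0326 + ω·-0.2594 = 0.0499
  w: GS value = (0 - (2)·-1.0616 - (4)·1.5672 - (-2)·0.0499) / (10) = -0.4046;  w ← (1−ω)·-0.5876 + ω·-0.4046 = -0.3314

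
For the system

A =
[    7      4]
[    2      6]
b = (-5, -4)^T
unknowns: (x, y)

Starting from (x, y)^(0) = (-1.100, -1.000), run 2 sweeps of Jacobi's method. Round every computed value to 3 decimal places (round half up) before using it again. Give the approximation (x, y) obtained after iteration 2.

(-0.543, -0.619)

Iteration 1:
  x = (-5 - (4)·-1.000) / (7) = -0.143
  y = (-4 - (2)·-1.100) / (6) = -0.300
Iteration 2:
  x = (-5 - (4)·-0.300) / (7) = -0.543
  y = (-4 - (2)·-0.143) / (6) = -0.619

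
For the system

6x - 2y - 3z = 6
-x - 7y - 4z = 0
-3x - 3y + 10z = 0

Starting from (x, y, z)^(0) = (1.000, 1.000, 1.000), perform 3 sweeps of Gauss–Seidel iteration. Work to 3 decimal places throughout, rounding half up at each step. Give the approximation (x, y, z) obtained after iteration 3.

(0.988, -0.240, 0.224)

Iteration 1:
  x = (6 - (-2)·1.000 - (-3)·1.000) / (6) = 1.833
  y = (0 - (-1)·1.833 - (-4)·1.000) / (-7) = -0.833
  z = (0 - (-3)·1.833 - (-3)·-0.833) / (10) = 0.300
Iteration 2:
  x = (6 - (-2)·-0.833 - (-3)·0.300) / (6) = 0.872
  y = (0 - (-1)·0.872 - (-4)·0.300) / (-7) = -0.296
  z = (0 - (-3)·0.872 - (-3)·-0.296) / (10) = 0.173
Iteration 3:
  x = (6 - (-2)·-0.296 - (-3)·0.173) / (6) = 0.988
  y = (0 - (-1)·0.988 - (-4)·0.173) / (-7) = -0.240
  z = (0 - (-3)·0.988 - (-3)·-0.240) / (10) = 0.224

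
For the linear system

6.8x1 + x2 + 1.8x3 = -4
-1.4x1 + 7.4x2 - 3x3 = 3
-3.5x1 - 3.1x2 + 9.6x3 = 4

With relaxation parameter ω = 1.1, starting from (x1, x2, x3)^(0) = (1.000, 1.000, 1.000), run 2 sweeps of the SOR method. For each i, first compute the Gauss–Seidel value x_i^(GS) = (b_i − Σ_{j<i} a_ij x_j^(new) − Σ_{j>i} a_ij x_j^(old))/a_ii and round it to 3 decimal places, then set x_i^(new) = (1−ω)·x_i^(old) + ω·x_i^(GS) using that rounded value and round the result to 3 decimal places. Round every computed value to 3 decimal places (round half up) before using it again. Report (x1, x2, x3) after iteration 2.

Iteration 1:
  x1: GS value = (-4 - (1)·1.000 - (1.8)·1.000) / (6.8) = -1.000;  x1 ← (1−ω)·1.000 + ω·-1.000 = -1.200
  x2: GS value = (3 - (-1.4)·-1.200 - (-3)·1.000) / (7.4) = 0.584;  x2 ← (1−ω)·1.000 + ω·0.584 = 0.542
  x3: GS value = (4 - (-3.5)·-1.200 - (-3.1)·0.542) / (9.6) = 0.154;  x3 ← (1−ω)·1.000 + ω·0.154 = 0.069
Iteration 2:
  x1: GS value = (-4 - (1)·0.542 - (1.8)·0.069) / (6.8) = -0.686;  x1 ← (1−ω)·-1.200 + ω·-0.686 = -0.635
  x2: GS value = (3 - (-1.4)·-0.635 - (-3)·0.069) / (7.4) = 0.313;  x2 ← (1−ω)·0.542 + ω·0.313 = 0.290
  x3: GS value = (4 - (-3.5)·-0.635 - (-3.1)·0.290) / (9.6) = 0.279;  x3 ← (1−ω)·0.069 + ω·0.279 = 0.300

(-0.635, 0.290, 0.300)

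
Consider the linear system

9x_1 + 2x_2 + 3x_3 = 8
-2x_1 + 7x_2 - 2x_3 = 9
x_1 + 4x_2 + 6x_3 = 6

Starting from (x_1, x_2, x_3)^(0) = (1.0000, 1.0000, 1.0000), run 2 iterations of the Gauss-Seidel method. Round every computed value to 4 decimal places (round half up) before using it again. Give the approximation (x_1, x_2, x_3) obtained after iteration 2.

Iteration 1:
  x_1 = (8 - (2)·1.0000 - (3)·1.0000) / (9) = 0.3333
  x_2 = (9 - (-2)·0.3333 - (-2)·1.0000) / (7) = 1.6667
  x_3 = (6 - (1)·0.3333 - (4)·1.6667) / (6) = -0.1667
Iteration 2:
  x_1 = (8 - (2)·1.6667 - (3)·-0.1667) / (9) = 0.5741
  x_2 = (9 - (-2)·0.5741 - (-2)·-0.1667) / (7) = 1.4021
  x_3 = (6 - (1)·0.5741 - (4)·1.4021) / (6) = -0.0304

(0.5741, 1.4021, -0.0304)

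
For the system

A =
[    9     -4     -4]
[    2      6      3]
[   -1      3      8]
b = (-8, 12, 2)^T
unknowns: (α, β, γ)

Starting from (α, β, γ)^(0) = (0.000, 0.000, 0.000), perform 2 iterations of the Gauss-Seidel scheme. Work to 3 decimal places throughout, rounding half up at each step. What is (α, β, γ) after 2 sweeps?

Iteration 1:
  α = (-8 - (-4)·0.000 - (-4)·0.000) / (9) = -0.889
  β = (12 - (2)·-0.889 - (3)·0.000) / (6) = 2.296
  γ = (2 - (-1)·-0.889 - (3)·2.296) / (8) = -0.722
Iteration 2:
  α = (-8 - (-4)·2.296 - (-4)·-0.722) / (9) = -0.189
  β = (12 - (2)·-0.189 - (3)·-0.722) / (6) = 2.424
  γ = (2 - (-1)·-0.189 - (3)·2.424) / (8) = -0.683

(-0.189, 2.424, -0.683)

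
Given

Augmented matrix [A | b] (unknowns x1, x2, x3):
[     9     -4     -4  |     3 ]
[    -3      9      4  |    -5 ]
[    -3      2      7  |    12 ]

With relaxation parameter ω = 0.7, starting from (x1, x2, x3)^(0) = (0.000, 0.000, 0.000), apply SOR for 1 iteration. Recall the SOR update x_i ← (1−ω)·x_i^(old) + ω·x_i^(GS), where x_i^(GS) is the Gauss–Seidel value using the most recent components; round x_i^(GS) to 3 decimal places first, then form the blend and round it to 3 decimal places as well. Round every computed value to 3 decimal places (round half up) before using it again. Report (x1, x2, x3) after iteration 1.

(0.233, -0.335, 1.337)

Iteration 1:
  x1: GS value = (3 - (-4)·0.000 - (-4)·0.000) / (9) = 0.333;  x1 ← (1−ω)·0.000 + ω·0.333 = 0.233
  x2: GS value = (-5 - (-3)·0.233 - (4)·0.000) / (9) = -0.478;  x2 ← (1−ω)·0.000 + ω·-0.478 = -0.335
  x3: GS value = (12 - (-3)·0.233 - (2)·-0.335) / (7) = 1.910;  x3 ← (1−ω)·0.000 + ω·1.910 = 1.337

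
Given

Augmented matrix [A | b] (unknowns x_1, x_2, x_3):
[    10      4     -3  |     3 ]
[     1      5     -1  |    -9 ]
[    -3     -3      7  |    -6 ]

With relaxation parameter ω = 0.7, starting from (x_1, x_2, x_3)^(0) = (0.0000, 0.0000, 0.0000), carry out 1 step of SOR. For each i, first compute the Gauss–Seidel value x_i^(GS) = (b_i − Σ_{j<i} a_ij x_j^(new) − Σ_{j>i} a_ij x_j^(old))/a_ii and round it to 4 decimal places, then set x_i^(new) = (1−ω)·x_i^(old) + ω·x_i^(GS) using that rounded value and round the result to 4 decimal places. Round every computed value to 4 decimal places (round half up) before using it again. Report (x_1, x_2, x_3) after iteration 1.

Iteration 1:
  x_1: GS value = (3 - (4)·0.0000 - (-3)·0.0000) / (10) = 0.3000;  x_1 ← (1−ω)·0.0000 + ω·0.3000 = 0.2100
  x_2: GS value = (-9 - (1)·0.2100 - (-1)·0.0000) / (5) = -1.8420;  x_2 ← (1−ω)·0.0000 + ω·-1.8420 = -1.2894
  x_3: GS value = (-6 - (-3)·0.2100 - (-3)·-1.2894) / (7) = -1.3197;  x_3 ← (1−ω)·0.0000 + ω·-1.3197 = -0.9238

(0.2100, -1.2894, -0.9238)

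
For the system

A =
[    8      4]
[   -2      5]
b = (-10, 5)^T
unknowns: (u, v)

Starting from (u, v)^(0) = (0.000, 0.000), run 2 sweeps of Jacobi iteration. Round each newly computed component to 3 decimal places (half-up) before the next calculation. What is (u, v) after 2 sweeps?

Iteration 1:
  u = (-10 - (4)·0.000) / (8) = -1.250
  v = (5 - (-2)·0.000) / (5) = 1.000
Iteration 2:
  u = (-10 - (4)·1.000) / (8) = -1.750
  v = (5 - (-2)·-1.250) / (5) = 0.500

(-1.750, 0.500)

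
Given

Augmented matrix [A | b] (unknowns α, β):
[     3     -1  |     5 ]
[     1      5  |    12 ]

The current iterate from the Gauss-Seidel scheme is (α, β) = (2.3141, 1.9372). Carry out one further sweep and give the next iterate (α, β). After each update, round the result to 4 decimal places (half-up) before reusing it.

(2.3124, 1.9375)

One sweep:
  α = (5 - (-1)·1.9372) / (3) = 2.3124
  β = (12 - (1)·2.3124) / (5) = 1.9375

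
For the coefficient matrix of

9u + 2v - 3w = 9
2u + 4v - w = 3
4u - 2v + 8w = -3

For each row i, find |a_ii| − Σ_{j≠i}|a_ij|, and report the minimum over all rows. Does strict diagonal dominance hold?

row 1: |9| − (2+3) = 4
row 2: |4| − (2+1) = 1
row 3: |8| − (4+2) = 2
minimum over rows = 1 → strictly diagonally dominant (convergence guaranteed)

1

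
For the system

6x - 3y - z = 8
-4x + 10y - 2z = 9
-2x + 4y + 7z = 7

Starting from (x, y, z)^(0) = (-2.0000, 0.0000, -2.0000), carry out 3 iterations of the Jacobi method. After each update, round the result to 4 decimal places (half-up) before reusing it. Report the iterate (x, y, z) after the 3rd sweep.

(2.2690, 1.6933, 0.5667)

Iteration 1:
  x = (8 - (-3)·0.0000 - (-1)·-2.0000) / (6) = 1.0000
  y = (9 - (-4)·-2.0000 - (-2)·-2.0000) / (10) = -0.3000
  z = (7 - (-2)·-2.0000 - (4)·0.0000) / (7) = 0.4286
Iteration 2:
  x = (8 - (-3)·-0.3000 - (-1)·0.4286) / (6) = 1.2548
  y = (9 - (-4)·1.0000 - (-2)·0.4286) / (10) = 1.3857
  z = (7 - (-2)·1.0000 - (4)·-0.3000) / (7) = 1.4571
Iteration 3:
  x = (8 - (-3)·1.3857 - (-1)·1.4571) / (6) = 2.2690
  y = (9 - (-4)·1.2548 - (-2)·1.4571) / (10) = 1.6933
  z = (7 - (-2)·1.2548 - (4)·1.3857) / (7) = 0.5667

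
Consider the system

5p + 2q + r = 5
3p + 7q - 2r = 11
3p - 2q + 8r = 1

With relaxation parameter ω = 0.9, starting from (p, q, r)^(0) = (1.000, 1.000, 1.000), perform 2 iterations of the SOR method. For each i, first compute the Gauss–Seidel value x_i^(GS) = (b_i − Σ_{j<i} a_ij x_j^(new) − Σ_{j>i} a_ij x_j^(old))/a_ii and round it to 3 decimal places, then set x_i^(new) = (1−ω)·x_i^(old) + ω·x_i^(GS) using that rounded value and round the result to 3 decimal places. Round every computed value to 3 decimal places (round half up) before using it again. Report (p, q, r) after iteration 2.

Iteration 1:
  p: GS value = (5 - (2)·1.000 - (1)·1.000) / (5) = 0.400;  p ← (1−ω)·1.000 + ω·0.400 = 0.460
  q: GS value = (11 - (3)·0.460 - (-2)·1.000) / (7) = 1.660;  q ← (1−ω)·1.000 + ω·1.660 = 1.594
  r: GS value = (1 - (3)·0.460 - (-2)·1.594) / (8) = 0.351;  r ← (1−ω)·1.000 + ω·0.351 = 0.416
Iteration 2:
  p: GS value = (5 - (2)·1.594 - (1)·0.416) / (5) = 0.279;  p ← (1−ω)·0.460 + ω·0.279 = 0.297
  q: GS value = (11 - (3)·0.297 - (-2)·0.416) / (7) = 1.563;  q ← (1−ω)·1.594 + ω·1.563 = 1.566
  r: GS value = (1 - (3)·0.297 - (-2)·1.566) / (8) = 0.405;  r ← (1−ω)·0.416 + ω·0.405 = 0.406

(0.297, 1.566, 0.406)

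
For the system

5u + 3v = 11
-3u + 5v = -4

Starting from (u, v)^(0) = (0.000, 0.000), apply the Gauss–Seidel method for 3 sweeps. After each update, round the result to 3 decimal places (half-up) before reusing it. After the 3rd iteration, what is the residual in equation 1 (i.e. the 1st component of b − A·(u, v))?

-0.200

Iteration 1:
  u = (11 - (3)·0.000) / (5) = 2.200
  v = (-4 - (-3)·2.200) / (5) = 0.520
Iteration 2:
  u = (11 - (3)·0.520) / (5) = 1.888
  v = (-4 - (-3)·1.888) / (5) = 0.333
Iteration 3:
  u = (11 - (3)·0.333) / (5) = 2.000
  v = (-4 - (-3)·2.000) / (5) = 0.400
Residual b − A·x = (-0.200, 0.000)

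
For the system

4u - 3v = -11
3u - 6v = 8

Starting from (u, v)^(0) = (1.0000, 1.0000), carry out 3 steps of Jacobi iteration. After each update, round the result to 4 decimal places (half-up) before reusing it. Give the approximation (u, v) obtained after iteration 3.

(-4.5000, -3.0208)

Iteration 1:
  u = (-11 - (-3)·1.0000) / (4) = -2.0000
  v = (8 - (3)·1.0000) / (-6) = -0.8333
Iteration 2:
  u = (-11 - (-3)·-0.8333) / (4) = -3.3750
  v = (8 - (3)·-2.0000) / (-6) = -2.3333
Iteration 3:
  u = (-11 - (-3)·-2.3333) / (4) = -4.5000
  v = (8 - (3)·-3.3750) / (-6) = -3.0208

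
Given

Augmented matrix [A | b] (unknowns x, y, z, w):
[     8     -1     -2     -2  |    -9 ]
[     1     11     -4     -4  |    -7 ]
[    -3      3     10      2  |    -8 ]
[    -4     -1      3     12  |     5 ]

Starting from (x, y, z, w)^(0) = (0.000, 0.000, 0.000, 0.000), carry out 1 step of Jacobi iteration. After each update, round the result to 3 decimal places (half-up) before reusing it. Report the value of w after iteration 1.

Iteration 1:
  x = (-9 - (-1)·0.000 - (-2)·0.000 - (-2)·0.000) / (8) = -1.125
  y = (-7 - (1)·0.000 - (-4)·0.000 - (-4)·0.000) / (11) = -0.636
  z = (-8 - (-3)·0.000 - (3)·0.000 - (2)·0.000) / (10) = -0.800
  w = (5 - (-4)·0.000 - (-1)·0.000 - (3)·0.000) / (12) = 0.417

0.417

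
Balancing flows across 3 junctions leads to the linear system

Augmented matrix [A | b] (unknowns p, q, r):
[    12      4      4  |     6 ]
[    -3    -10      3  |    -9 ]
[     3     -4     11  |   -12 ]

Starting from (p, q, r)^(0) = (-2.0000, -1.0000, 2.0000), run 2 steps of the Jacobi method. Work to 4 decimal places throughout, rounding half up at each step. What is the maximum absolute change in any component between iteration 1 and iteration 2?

Iteration 1:
  p = (6 - (4)·-1.0000 - (4)·2.0000) / (12) = 0.1667
  q = (-9 - (-3)·-2.0000 - (3)·2.0000) / (-10) = 2.1000
  r = (-12 - (3)·-2.0000 - (-4)·-1.0000) / (11) = -0.9091
Iteration 2:
  p = (6 - (4)·2.1000 - (4)·-0.9091) / (12) = 0.1030
  q = (-9 - (-3)·0.1667 - (3)·-0.9091) / (-10) = 0.5773
  r = (-12 - (3)·0.1667 - (-4)·2.1000) / (11) = -0.3727
Change: (-0.0637, -1.5227, 0.5364) → max |·| = 1.5227

1.5227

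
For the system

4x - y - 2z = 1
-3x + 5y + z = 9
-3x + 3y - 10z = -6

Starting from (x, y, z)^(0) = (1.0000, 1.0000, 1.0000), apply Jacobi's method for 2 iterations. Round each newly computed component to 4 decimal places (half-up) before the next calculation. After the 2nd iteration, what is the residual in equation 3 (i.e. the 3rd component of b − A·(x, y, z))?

0.0600

Iteration 1:
  x = (1 - (-1)·1.0000 - (-2)·1.0000) / (4) = 1.0000
  y = (9 - (-3)·1.0000 - (1)·1.0000) / (5) = 2.2000
  z = (-6 - (-3)·1.0000 - (3)·1.0000) / (-10) = 0.6000
Iteration 2:
  x = (1 - (-1)·2.2000 - (-2)·0.6000) / (4) = 1.1000
  y = (9 - (-3)·1.0000 - (1)·0.6000) / (5) = 2.2800
  z = (-6 - (-3)·1.0000 - (3)·2.2000) / (-10) = 0.9600
Residual b − A·x = (0.8000, -0.0600, 0.0600)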